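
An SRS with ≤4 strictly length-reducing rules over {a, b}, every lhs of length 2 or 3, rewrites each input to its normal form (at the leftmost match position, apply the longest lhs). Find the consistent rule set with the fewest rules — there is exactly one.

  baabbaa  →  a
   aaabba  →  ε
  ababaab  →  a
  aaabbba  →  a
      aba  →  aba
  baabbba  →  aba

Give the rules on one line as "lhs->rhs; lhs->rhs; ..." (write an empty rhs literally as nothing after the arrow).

aa->; bab->b; bb->; bbb->a

  | baabbaa => bbbaa => aaa => a
  | aaabba => abba => aa => ε
  | ababaab => abaab => abb => a
  | aaabbba => abbba => aaa => a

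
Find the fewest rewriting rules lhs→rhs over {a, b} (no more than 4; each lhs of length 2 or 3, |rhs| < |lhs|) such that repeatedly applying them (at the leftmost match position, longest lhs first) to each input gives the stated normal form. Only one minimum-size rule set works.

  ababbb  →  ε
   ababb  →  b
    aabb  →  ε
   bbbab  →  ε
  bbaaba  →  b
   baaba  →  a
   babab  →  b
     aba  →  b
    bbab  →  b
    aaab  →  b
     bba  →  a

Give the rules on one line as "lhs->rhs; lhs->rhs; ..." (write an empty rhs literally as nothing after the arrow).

ab->b; ba->b; bb->

  | ababbb => babbb => bbbb => bb => ε
  | ababb => babb => bbb => b
  | aabb => abb => bb => ε
  | bbbab => bab => bb => ε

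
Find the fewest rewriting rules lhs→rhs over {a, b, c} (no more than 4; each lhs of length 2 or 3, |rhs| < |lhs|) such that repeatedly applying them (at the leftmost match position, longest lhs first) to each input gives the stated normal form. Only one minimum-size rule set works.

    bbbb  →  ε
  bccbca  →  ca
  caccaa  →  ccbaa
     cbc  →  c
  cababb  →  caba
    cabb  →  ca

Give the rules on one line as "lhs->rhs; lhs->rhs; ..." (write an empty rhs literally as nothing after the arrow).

acc->cb; bb->; bc->

  | bbbb => bb => ε
  | bccbca => cbca => ca
  | caccaa => ccbaa
  | cbc => c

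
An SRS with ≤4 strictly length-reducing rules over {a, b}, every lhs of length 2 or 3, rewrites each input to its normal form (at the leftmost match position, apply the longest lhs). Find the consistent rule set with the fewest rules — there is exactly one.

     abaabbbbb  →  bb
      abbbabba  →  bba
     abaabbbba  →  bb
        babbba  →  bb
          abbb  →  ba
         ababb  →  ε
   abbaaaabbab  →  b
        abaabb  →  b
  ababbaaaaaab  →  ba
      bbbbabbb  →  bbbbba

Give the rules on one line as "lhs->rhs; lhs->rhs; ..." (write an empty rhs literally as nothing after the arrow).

aa->; aab->ba; ab->; abb->aa

  | abaabbbbb => aabbbbb => babbbb => baabb => bbab => bb
  | abbbabba => aababba => baabba => bbaba => bba
  | abaabbbba => aabbbba => babbba => baaba => bbaa => bb
  | babbba => baaba => bbaa => bb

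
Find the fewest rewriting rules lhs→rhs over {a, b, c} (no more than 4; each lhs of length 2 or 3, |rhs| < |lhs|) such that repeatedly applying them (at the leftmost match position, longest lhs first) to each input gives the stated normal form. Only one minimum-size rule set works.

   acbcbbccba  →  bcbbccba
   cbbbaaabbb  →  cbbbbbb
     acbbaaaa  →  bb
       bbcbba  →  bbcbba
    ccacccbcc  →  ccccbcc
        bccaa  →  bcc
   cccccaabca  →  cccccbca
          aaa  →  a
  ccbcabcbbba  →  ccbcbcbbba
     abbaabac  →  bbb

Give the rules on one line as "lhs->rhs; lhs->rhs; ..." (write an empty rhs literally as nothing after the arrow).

aa->; ab->b; ac->

  | acbcbbccba => bcbbccba
  | cbbbaaabbb => cbbbabbb => cbbbbbb
  | acbbaaaa => bbaaaa => bbaa => bb
  | bbcbba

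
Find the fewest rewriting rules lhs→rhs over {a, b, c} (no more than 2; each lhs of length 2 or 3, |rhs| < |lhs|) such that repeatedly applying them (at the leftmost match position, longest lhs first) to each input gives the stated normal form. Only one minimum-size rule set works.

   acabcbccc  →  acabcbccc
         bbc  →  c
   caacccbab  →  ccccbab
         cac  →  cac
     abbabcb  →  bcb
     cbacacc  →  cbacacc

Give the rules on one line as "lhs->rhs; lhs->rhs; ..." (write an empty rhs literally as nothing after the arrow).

  | acabcbccc
  | bbc => c
  | caacccbab => ccccbab
  | cac

aa->; bb->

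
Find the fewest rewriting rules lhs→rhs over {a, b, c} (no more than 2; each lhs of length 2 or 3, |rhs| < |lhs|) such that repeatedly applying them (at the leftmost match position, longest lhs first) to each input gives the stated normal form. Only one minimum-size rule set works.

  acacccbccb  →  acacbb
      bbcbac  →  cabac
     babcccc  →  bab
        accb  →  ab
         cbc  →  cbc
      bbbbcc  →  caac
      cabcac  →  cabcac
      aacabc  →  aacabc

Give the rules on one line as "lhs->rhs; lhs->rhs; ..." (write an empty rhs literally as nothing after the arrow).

bbc->ca; cc->

  | acacccbccb => acacbccb => acacbb
  | bbcbac => cabac
  | babcccc => babcc => bab
  | accb => ab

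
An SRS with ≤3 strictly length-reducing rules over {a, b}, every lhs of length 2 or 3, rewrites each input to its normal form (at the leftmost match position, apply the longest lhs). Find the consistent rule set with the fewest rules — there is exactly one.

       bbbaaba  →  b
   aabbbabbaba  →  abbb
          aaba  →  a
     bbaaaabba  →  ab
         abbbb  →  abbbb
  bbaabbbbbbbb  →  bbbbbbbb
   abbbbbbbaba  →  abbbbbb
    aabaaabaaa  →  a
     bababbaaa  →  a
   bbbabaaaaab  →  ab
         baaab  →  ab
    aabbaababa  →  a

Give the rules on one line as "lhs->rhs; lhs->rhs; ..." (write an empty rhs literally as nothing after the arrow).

  | bbbaaba => bbaba => bba => b
  | aabbbabbaba => abbbabbaba => abbbbaba => abbbba => abbb
  | aaba => aba => a
  | bbaaaabba => baaabba => aabba => abba => ab

aa->a; ba->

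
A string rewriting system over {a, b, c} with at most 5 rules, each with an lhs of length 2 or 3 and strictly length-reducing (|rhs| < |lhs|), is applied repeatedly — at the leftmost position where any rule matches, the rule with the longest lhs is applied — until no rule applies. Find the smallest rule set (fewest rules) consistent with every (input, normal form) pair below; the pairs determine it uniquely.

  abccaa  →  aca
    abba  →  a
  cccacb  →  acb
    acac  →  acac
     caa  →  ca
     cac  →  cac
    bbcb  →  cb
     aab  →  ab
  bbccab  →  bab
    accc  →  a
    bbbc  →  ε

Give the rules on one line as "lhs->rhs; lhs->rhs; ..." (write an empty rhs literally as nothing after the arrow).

  | abccaa => acaa => aca
  | abba => aa => a
  | cccacb => bcacb => acb
  | acac

aa->a; bb->; bc->; cc->b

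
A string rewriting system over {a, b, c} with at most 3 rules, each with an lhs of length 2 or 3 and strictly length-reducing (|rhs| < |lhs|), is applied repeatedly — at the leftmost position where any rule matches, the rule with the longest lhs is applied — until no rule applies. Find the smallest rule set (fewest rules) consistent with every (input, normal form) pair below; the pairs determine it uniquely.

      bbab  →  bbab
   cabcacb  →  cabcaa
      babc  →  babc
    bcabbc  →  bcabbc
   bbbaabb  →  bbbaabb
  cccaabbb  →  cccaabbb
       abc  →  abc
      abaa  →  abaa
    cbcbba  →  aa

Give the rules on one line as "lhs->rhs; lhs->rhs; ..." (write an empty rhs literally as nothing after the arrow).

  | bbab
  | cabcacb => cabcaa
  | babc
  | bcabbc

cb->a; cbb->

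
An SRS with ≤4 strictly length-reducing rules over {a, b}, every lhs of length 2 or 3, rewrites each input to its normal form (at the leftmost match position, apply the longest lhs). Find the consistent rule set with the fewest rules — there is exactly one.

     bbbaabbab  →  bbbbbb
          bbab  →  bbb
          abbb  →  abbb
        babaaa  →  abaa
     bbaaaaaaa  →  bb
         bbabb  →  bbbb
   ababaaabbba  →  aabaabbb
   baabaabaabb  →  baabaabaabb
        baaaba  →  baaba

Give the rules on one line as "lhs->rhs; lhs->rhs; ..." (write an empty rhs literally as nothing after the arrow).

  | bbbaabbab => bbbabbab => bbbbbab => bbbbbb
  | bbab => bbb
  | abbb
  | babaaa => abaaa => abaa

aaa->aa; bab->ab; bba->bb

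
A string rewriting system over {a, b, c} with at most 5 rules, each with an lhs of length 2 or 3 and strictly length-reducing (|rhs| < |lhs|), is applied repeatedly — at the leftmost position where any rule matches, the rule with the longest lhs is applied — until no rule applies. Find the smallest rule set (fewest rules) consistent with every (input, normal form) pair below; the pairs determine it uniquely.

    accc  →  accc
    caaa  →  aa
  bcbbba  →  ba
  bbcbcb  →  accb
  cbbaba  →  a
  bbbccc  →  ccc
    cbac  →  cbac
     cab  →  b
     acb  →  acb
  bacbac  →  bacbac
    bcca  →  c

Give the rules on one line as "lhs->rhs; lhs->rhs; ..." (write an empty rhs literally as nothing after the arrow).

  | accc
  | caaa => aa
  | bcbbba => cbbba => caba => ba
  | bbcbcb => acbcb => accb

ab->; bb->a; bc->c; ca->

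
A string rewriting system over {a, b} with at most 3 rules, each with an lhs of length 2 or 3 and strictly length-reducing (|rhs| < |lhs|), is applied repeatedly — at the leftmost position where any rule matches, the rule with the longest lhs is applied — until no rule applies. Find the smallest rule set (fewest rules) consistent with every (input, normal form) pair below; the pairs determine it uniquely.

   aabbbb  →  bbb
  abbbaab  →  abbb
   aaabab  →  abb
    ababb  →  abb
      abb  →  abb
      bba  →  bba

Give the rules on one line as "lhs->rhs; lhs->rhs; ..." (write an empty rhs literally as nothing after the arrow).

aaa->ab; aab->; bab->b

  | aabbbb => bbb
  | abbbaab => abbb
  | aaabab => abbab => abb
  | ababb => abb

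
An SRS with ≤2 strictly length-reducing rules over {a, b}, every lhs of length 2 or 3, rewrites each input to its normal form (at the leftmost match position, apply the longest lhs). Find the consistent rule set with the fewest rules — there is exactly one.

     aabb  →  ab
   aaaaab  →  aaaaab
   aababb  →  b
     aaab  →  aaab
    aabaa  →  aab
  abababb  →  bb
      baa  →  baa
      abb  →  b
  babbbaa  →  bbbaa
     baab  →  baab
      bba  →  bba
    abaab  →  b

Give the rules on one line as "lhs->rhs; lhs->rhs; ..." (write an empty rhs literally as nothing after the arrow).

  | aabb => ab
  | aaaaab
  | aababb => aabbb => abb => b
  | aaab

aba->ab; abb->b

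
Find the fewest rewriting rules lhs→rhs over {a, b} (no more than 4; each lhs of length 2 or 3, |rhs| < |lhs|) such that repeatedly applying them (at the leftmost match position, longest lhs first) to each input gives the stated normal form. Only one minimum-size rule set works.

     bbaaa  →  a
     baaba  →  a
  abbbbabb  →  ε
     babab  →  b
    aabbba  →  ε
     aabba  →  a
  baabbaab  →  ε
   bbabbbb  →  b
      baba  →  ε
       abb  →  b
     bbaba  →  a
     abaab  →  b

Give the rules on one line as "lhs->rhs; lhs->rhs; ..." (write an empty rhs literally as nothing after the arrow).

  | bbaaa => aaa => a
  | baaba => aba => a
  | abbbbabb => bbbabb => babb => bb => ε
  | babab => bab => b

aa->; ab->; ba->; bb->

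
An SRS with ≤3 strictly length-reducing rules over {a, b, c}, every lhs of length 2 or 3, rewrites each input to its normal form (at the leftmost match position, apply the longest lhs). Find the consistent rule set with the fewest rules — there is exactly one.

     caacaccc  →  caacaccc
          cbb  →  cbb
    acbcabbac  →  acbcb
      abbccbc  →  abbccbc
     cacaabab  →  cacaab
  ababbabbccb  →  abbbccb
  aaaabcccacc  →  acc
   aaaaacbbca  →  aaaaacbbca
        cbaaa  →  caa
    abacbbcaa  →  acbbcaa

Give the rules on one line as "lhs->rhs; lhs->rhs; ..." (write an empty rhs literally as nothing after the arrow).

  | caacaccc
  | cbb
  | acbcabbac => acbcabc => acbcb
  | abbccbc

abc->b; ba->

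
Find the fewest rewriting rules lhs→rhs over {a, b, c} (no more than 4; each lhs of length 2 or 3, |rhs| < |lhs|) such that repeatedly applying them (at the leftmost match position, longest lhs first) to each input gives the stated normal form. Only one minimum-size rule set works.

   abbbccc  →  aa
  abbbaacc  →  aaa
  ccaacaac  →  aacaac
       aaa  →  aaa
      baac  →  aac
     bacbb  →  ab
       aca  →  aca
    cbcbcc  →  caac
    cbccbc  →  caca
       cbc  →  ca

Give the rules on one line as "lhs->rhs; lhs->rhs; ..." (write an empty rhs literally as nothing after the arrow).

  | abbbccc => abbacc => abacc => aacc => aa
  | abbbaacc => abbaacc => abaacc => aaacc => aaa
  | ccaacaac => aacaac
  | aaa

ba->a; bc->a; cbb->b; cc->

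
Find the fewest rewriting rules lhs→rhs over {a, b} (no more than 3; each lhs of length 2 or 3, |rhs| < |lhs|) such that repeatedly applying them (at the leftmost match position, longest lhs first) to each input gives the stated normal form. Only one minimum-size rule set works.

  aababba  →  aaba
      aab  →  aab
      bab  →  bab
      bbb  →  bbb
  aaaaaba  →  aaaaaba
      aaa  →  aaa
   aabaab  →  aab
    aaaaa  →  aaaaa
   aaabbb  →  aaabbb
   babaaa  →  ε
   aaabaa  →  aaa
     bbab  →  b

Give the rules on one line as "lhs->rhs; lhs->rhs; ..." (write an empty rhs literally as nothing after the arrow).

  | aababba => aaba
  | aab
  | bab
  | bbb

baa->; bba->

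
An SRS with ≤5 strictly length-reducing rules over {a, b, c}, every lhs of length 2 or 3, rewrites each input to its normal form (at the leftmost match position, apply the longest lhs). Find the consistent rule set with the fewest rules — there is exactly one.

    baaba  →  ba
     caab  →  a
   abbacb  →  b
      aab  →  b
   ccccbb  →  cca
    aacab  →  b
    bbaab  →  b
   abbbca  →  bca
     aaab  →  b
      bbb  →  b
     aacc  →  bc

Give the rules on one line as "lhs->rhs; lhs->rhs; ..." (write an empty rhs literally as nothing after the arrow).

ab->b; ac->b; bb->b; cb->a

  | baaba => baba => bba => ba
  | caab => cab => cb => a
  | abbacb => bbacb => bacb => bbb => bb => b
  | aab => ab => b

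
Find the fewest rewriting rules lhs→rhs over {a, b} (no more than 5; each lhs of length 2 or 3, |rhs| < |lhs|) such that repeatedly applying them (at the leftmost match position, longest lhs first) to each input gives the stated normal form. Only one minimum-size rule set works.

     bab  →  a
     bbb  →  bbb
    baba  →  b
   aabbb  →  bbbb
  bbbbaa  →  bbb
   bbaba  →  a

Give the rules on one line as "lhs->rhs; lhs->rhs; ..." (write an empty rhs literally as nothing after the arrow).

aa->b; ba->b; baa->a; bab->a

  | bab => a
  | bbb
  | baba => aa => b
  | aabbb => bbbb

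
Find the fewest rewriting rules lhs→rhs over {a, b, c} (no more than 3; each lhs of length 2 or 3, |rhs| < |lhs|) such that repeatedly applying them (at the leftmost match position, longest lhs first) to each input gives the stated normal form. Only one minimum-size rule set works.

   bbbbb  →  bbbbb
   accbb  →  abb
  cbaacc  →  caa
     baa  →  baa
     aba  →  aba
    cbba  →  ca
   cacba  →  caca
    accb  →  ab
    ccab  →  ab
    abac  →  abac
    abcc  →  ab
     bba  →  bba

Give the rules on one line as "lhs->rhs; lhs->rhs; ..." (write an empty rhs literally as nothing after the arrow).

  | bbbbb
  | accbb => abb
  | cbaacc => caacc => caa
  | baa

cb->c; cc->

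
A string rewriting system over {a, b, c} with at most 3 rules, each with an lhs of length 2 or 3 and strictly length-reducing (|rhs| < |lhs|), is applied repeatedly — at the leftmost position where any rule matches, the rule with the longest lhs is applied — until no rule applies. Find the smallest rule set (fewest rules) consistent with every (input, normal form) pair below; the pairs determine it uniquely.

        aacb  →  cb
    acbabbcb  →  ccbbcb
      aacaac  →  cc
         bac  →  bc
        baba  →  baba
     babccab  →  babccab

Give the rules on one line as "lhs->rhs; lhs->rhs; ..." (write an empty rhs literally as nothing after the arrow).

ac->c; cba->cc

  | aacb => acb => cb
  | acbabbcb => cbabbcb => ccbbcb
  | aacaac => acaac => caac => cac => cc
  | bac => bc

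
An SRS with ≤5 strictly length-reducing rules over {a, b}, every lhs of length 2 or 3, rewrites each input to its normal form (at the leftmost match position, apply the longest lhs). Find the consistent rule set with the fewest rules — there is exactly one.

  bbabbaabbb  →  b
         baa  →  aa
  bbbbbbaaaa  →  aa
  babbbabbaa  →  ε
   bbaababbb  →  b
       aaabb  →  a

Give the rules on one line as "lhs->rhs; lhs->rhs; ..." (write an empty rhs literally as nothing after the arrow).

  | bbabbaabbb => aabbaabbb => abbaabbb => bbaabbb => aaabbb => bbb => ab => b
  | baa => aa
  | bbbbbbaaaa => abbbbaaaa => bbbbaaaa => abbaaaa => bbaaaa => aaaaa => aa
  | babbbabbaa => abbbabbaa => bbbabbaa => ababbaa => babbaa => abbaa => bbaa => aaa => ε

aaa->; ab->b; ba->a; bb->a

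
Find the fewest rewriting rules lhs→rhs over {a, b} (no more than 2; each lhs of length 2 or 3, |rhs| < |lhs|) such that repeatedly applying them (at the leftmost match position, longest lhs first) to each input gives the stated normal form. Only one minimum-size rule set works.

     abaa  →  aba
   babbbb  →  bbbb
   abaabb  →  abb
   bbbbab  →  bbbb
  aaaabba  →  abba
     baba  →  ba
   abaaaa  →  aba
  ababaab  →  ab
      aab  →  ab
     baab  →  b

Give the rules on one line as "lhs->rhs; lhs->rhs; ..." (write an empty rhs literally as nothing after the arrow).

aa->a; bab->b

  | abaa => aba
  | babbbb => bbbb
  | abaabb => ababb => abb
  | bbbbab => bbbb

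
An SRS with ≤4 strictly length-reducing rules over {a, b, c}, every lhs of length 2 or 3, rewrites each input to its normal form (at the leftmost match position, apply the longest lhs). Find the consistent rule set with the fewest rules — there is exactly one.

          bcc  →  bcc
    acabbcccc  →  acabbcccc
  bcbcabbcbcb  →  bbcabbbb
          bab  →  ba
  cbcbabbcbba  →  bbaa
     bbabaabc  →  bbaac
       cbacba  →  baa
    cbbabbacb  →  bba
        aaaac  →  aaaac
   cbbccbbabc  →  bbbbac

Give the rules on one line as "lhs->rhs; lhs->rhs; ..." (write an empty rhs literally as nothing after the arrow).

aab->a; bab->ba; cb->b

  | bcc
  | acabbcccc
  | bcbcabbcbcb => bbcabbcbcb => bbcabbbcb => bbcabbbb
  | bab => ba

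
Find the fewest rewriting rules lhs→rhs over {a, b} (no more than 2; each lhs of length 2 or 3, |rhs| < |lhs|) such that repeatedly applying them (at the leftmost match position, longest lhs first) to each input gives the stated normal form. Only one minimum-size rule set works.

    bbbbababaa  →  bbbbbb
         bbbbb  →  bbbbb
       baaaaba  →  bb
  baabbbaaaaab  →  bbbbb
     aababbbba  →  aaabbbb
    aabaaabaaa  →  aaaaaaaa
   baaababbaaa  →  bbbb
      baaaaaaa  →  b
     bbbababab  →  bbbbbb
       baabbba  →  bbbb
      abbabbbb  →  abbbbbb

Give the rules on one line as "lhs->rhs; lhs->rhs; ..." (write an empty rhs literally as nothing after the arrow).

  | bbbbababaa => bbbbbabaa => bbbbbbaa => bbbbbba => bbbbbb
  | bbbbb
  | baaaaba => baaaba => baaba => baba => bba => bb
  | baabbbaaaaab => babbbaaaaab => bbbbaaaaab => bbbbaaaab => bbbbaaab => bbbbaab => bbbbab => bbbbb

aba->aa; ba->b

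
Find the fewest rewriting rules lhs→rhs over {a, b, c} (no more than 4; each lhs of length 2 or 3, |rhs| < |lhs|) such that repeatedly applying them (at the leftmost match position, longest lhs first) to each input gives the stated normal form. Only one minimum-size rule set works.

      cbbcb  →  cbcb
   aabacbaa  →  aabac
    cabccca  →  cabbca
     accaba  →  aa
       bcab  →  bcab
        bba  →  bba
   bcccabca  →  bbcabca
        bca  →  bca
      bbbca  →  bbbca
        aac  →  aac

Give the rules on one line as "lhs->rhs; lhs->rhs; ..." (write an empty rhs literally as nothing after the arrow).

  | cbbcb => cbcb
  | aabacbaa => aabac
  | cabccca => cabbca
  | accaba => ababa => aa

baa->; bab->; cbb->cb; cc->b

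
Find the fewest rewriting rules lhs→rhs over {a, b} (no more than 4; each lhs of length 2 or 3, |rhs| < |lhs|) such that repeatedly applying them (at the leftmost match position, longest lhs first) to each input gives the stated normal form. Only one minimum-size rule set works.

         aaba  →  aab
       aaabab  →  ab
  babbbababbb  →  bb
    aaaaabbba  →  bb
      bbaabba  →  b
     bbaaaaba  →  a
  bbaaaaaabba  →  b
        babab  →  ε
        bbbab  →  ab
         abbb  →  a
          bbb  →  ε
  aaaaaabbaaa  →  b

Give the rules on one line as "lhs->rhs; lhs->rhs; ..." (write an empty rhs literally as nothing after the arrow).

aaa->bb; ba->b; bbb->

  | aaba => aab
  | aaabab => bbbab => ab
  | babbbababbb => bbbbababbb => bababbb => bbabbb => bbbbb => bb
  | aaaaabbba => bbaabbba => bbabbba => bbbbba => bba => bb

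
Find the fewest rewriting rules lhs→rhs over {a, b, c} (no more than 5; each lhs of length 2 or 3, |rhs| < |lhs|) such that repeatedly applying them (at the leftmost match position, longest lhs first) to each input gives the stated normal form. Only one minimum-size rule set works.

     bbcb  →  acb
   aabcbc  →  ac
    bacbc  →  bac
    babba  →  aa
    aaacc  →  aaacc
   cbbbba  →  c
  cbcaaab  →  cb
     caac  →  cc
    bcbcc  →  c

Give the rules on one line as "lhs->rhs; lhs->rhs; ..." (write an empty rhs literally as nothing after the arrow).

ab->; bb->a; bc->; ca->c

  | bbcb => acb
  | aabcbc => acbc => ac
  | bacbc => bac
  | babba => bba => aa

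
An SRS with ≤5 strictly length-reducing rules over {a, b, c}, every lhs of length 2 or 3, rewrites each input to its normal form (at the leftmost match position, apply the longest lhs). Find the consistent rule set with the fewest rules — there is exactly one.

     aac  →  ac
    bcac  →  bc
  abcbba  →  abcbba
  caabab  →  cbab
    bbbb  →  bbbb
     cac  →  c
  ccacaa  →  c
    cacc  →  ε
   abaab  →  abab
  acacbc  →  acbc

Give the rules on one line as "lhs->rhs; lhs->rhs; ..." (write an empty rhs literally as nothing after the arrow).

  | aac => ac
  | bcac => bcc => bc
  | abcbba
  | caabab => cabab => cbab

aa->a; ca->c; cc->c; ccc->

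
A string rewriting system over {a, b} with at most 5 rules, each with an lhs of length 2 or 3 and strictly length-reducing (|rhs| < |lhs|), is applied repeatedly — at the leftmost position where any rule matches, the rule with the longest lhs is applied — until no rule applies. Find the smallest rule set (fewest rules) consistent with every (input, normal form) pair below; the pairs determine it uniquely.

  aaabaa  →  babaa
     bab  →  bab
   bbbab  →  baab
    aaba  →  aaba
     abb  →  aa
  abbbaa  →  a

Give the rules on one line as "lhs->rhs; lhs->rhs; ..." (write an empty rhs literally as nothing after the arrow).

  | aaabaa => babaa
  | bab
  | bbbab => baab
  | aaba

aaa->ba; bb->a; bba->; bbb->ba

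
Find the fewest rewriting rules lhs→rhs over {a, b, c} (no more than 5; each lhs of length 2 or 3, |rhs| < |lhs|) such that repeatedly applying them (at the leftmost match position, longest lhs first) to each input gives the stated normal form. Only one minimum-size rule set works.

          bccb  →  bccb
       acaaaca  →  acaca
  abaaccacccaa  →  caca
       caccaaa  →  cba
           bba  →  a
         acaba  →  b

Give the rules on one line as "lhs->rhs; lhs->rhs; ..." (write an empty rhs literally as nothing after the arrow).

aa->a; aba->c; acc->b; bb->a

  | bccb
  | acaaaca => acaaca => acaca
  | abaaccacccaa => caccacccaa => cbacccaa => cbbcaa => cacaa => caca
  | caccaaa => cbaaa => cbaa => cba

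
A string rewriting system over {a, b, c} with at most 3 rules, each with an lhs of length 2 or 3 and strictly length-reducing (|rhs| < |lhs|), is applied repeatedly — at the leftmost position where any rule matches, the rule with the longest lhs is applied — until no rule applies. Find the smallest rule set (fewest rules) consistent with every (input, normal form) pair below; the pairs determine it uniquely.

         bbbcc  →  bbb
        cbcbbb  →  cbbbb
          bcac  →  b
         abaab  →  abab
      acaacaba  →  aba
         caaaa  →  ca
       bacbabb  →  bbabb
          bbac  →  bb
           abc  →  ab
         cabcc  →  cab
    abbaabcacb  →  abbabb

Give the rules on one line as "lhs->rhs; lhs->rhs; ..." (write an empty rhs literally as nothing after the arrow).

  | bbbcc => bbbc => bbb
  | cbcbbb => cbbbb
  | bcac => bac => b
  | abaab => abab

aa->a; ac->; bc->b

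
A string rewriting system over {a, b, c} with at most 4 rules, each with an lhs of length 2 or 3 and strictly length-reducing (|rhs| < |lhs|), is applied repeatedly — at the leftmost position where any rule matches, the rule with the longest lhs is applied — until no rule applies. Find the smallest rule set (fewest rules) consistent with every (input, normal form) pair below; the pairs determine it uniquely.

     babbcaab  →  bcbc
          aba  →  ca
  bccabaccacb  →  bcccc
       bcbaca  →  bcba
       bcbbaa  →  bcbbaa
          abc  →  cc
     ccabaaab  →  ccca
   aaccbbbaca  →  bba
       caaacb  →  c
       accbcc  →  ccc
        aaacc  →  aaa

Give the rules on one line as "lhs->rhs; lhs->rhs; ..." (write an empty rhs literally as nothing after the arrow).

  | babbcaab => bcbcaab => bcbcac => bcbc
  | aba => ca
  | bccabaccacb => bcccaccacb => bcccaacb => bcccab => bcccc
  | bcbaca => bcba

ab->c; ac->; acc->a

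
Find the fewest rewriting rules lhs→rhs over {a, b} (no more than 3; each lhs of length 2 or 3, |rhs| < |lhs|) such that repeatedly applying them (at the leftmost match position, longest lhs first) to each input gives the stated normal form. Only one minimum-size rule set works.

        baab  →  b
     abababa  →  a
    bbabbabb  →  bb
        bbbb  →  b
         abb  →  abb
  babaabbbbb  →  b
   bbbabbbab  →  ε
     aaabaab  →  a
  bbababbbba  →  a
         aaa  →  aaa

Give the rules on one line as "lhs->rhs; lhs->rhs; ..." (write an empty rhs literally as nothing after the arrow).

  | baab => b
  | abababa => aaba => a
  | bbabbabb => bbabb => bb
  | bbbb => b

aab->; bab->; bbb->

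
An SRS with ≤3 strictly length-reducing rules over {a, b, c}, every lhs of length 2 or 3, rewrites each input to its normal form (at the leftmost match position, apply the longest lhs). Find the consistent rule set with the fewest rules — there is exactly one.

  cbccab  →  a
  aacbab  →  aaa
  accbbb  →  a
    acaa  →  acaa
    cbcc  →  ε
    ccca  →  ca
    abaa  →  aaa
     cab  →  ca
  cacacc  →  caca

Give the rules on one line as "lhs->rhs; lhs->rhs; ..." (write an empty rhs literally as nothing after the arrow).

ab->a; cb->; cc->

  | cbccab => ccab => ab => a
  | aacbab => aaab => aaa
  | accbbb => abbb => abb => ab => a
  | acaa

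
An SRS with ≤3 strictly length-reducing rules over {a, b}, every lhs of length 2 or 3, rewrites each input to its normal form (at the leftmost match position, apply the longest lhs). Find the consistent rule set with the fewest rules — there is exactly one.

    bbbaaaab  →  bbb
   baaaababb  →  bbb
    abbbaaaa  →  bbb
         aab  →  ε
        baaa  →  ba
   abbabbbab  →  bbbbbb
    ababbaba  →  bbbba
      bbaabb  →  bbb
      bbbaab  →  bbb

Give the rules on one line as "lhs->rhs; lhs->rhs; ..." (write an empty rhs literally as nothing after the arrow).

  | bbbaaaab => bbbaab => bbb
  | baaaababb => baababb => babb => bbb
  | abbbaaaa => bbbaaaa => bbbaa => bbb
  | aab => ε

aa->; aab->; ab->b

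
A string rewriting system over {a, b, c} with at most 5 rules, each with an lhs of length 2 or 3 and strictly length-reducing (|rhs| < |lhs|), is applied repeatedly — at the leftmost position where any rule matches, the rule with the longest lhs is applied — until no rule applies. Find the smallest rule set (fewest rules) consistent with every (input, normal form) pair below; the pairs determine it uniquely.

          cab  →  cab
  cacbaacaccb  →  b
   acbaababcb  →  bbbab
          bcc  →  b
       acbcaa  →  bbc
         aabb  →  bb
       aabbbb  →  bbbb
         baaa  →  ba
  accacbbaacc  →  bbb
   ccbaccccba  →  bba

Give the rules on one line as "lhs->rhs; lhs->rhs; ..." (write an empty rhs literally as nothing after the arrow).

aa->; ac->b; cb->; cc->

  | cab
  | cacbaacaccb => cbbaacaccb => baacaccb => bcaccb => bcbcb => bcb => b
  | acbaababcb => bbaababcb => bbbabcb => bbbab
  | bcc => b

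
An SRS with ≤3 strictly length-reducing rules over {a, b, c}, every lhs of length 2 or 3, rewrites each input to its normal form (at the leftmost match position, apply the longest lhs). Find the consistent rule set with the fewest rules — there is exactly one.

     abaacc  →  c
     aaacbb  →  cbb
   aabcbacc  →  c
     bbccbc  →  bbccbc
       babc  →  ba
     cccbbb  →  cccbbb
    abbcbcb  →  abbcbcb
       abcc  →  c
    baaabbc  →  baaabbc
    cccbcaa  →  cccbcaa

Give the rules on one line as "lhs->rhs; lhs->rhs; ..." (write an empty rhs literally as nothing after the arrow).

  | abaacc => abacc => abcc => ac => c
  | aaacbb => aacbb => acbb => cbb
  | aabcbacc => aabacc => aabcc => aac => ac => c
  | bbccbc

abc->a; ac->c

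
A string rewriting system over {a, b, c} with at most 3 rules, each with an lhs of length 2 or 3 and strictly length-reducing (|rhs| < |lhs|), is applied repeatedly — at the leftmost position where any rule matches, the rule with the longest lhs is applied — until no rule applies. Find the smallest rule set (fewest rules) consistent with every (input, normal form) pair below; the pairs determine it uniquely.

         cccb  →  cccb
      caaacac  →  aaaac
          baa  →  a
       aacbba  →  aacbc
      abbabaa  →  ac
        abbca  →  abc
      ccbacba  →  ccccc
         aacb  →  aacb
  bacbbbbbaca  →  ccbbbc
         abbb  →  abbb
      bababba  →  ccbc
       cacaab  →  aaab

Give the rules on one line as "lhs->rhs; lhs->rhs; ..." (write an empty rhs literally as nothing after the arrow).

  | cccb
  | caaacac => aaacac => aaaac
  | baa => ca => a
  | aacbba => aacbc

ba->c; ca->a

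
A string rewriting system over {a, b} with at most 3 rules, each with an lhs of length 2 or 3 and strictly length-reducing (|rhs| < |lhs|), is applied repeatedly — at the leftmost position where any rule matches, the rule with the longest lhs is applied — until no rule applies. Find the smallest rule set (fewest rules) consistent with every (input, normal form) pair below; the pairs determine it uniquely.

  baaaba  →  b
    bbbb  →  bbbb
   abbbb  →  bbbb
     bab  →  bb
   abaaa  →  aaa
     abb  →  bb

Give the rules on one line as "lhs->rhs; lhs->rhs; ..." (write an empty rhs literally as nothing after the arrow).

ab->b; ba->b; baa->aa

  | baaaba => aaaba => aaba => aba => ba => b
  | bbbb
  | abbbb => bbbb
  | bab => bb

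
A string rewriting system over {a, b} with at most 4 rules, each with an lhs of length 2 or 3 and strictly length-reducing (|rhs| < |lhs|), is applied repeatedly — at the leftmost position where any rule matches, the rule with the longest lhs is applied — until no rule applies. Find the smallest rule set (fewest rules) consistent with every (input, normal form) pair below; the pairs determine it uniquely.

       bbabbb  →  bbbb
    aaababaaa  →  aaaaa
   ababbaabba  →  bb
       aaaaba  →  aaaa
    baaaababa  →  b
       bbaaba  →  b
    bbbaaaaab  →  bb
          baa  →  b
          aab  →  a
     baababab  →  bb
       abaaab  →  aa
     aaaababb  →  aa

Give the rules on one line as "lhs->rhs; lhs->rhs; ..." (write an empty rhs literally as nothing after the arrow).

  | bbabbb => bbbb
  | aaababaaa => aaabaaa => aaaaa
  | ababbaabba => abbaabba => baabba => babba => bbba => bb
  | aaaaba => aaaa

ab->; ba->b; bba->b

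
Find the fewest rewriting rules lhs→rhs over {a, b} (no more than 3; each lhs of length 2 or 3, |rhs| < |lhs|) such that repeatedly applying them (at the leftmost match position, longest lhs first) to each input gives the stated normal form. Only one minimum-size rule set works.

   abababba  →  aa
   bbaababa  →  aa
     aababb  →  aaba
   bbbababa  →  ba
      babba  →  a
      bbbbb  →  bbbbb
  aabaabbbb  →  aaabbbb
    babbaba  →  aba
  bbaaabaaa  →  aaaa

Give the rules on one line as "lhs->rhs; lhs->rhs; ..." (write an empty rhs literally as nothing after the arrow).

  | abababba => abaabba => aabba => aa
  | bbaababa => ababa => abaa => aa
  | aababb => aabab => aaba
  | bbbababa => bbaba => ba

baa->a; bab->ba; bba->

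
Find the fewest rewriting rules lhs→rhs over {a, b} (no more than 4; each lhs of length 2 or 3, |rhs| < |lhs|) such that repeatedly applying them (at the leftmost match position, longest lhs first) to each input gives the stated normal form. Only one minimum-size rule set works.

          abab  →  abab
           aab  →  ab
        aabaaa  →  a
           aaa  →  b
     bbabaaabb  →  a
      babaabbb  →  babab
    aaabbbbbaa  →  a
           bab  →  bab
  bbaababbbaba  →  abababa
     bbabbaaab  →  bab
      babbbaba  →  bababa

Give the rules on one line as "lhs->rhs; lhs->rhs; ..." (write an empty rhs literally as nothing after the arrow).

aa->a; aaa->b; bb->

  | abab
  | aab => ab
  | aabaaa => abaaa => abb => a
  | aaa => b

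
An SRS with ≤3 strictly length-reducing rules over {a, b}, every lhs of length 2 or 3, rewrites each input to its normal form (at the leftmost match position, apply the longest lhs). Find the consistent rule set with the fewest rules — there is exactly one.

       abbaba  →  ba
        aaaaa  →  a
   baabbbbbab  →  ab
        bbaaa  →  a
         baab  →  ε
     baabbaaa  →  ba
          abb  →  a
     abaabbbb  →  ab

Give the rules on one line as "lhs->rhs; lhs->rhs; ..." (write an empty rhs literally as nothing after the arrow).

aa->; bb->

  | abbaba => aaba => ba
  | aaaaa => aaa => a
  | baabbbbbab => bbbbbbab => bbbbab => bbab => ab
  | bbaaa => aaa => a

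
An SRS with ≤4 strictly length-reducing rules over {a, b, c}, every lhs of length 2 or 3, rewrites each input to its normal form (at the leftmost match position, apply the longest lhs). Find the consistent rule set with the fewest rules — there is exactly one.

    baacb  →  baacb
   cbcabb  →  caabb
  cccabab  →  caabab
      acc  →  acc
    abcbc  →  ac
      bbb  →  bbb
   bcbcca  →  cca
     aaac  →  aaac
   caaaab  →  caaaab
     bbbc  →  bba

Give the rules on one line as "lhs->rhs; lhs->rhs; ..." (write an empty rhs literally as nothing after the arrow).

  | baacb
  | cbcabb => caabb
  | cccabab => caabab
  | acc

bc->a; bcb->; ccc->ca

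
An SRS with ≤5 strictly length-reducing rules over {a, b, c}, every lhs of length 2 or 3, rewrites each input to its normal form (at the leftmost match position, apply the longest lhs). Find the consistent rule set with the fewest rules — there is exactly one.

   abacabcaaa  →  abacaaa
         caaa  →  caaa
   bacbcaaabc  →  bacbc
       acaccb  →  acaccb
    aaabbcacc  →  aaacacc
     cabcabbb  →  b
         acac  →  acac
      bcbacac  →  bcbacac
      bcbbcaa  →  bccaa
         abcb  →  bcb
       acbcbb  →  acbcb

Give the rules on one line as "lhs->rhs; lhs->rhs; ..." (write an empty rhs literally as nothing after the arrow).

abc->bc; bb->b; bbc->c; cab->

  | abacabcaaa => abacaaa
  | caaa
  | bacbcaaabc => bacbcaabc => bacbcabc => bacbc
  | acaccb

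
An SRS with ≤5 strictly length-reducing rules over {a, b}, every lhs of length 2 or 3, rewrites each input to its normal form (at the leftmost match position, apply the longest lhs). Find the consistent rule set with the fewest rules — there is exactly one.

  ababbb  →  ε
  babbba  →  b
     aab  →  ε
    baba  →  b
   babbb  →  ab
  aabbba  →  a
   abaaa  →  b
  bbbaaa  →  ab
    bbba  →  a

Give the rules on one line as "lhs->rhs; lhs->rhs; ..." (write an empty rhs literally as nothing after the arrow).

aa->b; aaa->ab; ba->a; bb->

  | ababbb => aabbb => bbbb => bb => ε
  | babbba => abbba => aba => aa => b
  | aab => bb => ε
  | baba => aba => aa => b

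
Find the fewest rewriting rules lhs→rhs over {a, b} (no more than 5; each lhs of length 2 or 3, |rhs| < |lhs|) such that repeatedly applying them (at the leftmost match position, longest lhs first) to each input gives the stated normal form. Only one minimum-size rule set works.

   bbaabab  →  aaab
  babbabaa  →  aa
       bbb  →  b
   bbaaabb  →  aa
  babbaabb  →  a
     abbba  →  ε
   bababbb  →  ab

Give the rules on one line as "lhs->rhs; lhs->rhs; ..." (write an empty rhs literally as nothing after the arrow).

abb->; ba->; bab->ab; bb->

  | bbaabab => aabab => aaab
  | babbabaa => abbabaa => abaa => aa
  | bbb => b
  | bbaaabb => aaabb => aa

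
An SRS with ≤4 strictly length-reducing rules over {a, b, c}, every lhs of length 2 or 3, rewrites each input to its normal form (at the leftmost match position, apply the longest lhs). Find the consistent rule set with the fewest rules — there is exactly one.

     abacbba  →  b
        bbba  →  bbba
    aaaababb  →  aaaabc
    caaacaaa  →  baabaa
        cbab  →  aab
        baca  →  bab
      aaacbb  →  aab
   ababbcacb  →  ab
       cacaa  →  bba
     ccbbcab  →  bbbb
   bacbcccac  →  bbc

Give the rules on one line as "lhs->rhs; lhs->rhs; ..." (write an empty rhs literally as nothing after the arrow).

abb->c; acb->; ca->b; cb->a

  | abacbba => abba => ca => b
  | bbba
  | aaaababb => aaaabc
  | caaacaaa => baacaaa => baabaa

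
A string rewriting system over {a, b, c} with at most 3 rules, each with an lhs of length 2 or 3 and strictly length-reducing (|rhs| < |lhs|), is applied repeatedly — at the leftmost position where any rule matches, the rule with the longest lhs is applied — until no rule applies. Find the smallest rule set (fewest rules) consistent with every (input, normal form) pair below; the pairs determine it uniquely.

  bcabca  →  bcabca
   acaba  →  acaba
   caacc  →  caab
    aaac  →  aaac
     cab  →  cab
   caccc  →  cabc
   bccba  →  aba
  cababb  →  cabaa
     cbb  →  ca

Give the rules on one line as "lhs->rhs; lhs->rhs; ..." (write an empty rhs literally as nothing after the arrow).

  | bcabca
  | acaba
  | caacc => caab
  | aaac

bb->a; cc->b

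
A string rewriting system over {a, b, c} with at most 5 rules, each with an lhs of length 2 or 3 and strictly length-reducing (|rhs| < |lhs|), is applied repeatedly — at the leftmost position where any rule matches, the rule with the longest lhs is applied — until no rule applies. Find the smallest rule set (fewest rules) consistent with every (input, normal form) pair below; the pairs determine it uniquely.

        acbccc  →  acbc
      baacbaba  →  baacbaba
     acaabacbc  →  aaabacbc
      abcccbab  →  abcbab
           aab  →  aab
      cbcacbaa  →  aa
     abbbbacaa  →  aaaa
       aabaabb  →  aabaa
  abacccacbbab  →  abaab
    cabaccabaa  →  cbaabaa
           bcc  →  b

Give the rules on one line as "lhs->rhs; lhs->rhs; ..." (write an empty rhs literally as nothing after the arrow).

bb->; ca->c; caa->aa; cc->

  | acbccc => acbc
  | baacbaba
  | acaabacbc => aaabacbc
  | abcccbab => abcbab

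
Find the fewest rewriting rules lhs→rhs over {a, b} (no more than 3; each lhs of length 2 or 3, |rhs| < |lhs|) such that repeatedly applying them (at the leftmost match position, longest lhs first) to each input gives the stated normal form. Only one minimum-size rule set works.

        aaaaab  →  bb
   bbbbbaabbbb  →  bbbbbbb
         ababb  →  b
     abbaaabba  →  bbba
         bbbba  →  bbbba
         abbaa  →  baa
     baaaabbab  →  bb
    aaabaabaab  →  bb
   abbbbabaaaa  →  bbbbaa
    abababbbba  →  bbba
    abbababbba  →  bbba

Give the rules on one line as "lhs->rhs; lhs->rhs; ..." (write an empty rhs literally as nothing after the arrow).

  | aaaaab => baaab => bbab => bb
  | bbbbbaabbbb => bbbbbabbb => bbbbbbb
  | ababb => abb => b
  | abbaaabba => baaabba => bbabba => bbba

aaa->ba; ab->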